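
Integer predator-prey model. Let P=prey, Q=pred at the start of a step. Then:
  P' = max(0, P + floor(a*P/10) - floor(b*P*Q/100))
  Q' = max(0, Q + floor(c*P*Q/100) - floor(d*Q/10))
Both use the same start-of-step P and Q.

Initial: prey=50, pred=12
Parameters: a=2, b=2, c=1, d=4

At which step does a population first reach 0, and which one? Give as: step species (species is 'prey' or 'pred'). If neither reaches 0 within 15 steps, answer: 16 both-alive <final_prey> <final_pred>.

Answer: 16 both-alive 43 7

Derivation:
Step 1: prey: 50+10-12=48; pred: 12+6-4=14
Step 2: prey: 48+9-13=44; pred: 14+6-5=15
Step 3: prey: 44+8-13=39; pred: 15+6-6=15
Step 4: prey: 39+7-11=35; pred: 15+5-6=14
Step 5: prey: 35+7-9=33; pred: 14+4-5=13
Step 6: prey: 33+6-8=31; pred: 13+4-5=12
Step 7: prey: 31+6-7=30; pred: 12+3-4=11
Step 8: prey: 30+6-6=30; pred: 11+3-4=10
Step 9: prey: 30+6-6=30; pred: 10+3-4=9
Step 10: prey: 30+6-5=31; pred: 9+2-3=8
Step 11: prey: 31+6-4=33; pred: 8+2-3=7
Step 12: prey: 33+6-4=35; pred: 7+2-2=7
Step 13: prey: 35+7-4=38; pred: 7+2-2=7
Step 14: prey: 38+7-5=40; pred: 7+2-2=7
Step 15: prey: 40+8-5=43; pred: 7+2-2=7
No extinction within 15 steps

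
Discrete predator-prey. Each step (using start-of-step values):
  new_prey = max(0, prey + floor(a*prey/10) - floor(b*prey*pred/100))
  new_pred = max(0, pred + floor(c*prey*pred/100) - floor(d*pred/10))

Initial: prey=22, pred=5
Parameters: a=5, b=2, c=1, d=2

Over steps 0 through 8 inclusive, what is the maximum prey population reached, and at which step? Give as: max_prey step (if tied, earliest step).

Answer: 138 6

Derivation:
Step 1: prey: 22+11-2=31; pred: 5+1-1=5
Step 2: prey: 31+15-3=43; pred: 5+1-1=5
Step 3: prey: 43+21-4=60; pred: 5+2-1=6
Step 4: prey: 60+30-7=83; pred: 6+3-1=8
Step 5: prey: 83+41-13=111; pred: 8+6-1=13
Step 6: prey: 111+55-28=138; pred: 13+14-2=25
Step 7: prey: 138+69-69=138; pred: 25+34-5=54
Step 8: prey: 138+69-149=58; pred: 54+74-10=118
Max prey = 138 at step 6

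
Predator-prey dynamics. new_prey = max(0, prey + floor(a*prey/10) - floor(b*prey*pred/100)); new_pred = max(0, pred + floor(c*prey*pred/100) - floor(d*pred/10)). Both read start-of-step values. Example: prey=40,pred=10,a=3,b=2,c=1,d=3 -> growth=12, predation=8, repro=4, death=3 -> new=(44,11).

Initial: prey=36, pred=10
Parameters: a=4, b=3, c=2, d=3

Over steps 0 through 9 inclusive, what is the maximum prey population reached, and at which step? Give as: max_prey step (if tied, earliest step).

Answer: 40 1

Derivation:
Step 1: prey: 36+14-10=40; pred: 10+7-3=14
Step 2: prey: 40+16-16=40; pred: 14+11-4=21
Step 3: prey: 40+16-25=31; pred: 21+16-6=31
Step 4: prey: 31+12-28=15; pred: 31+19-9=41
Step 5: prey: 15+6-18=3; pred: 41+12-12=41
Step 6: prey: 3+1-3=1; pred: 41+2-12=31
Step 7: prey: 1+0-0=1; pred: 31+0-9=22
Step 8: prey: 1+0-0=1; pred: 22+0-6=16
Step 9: prey: 1+0-0=1; pred: 16+0-4=12
Max prey = 40 at step 1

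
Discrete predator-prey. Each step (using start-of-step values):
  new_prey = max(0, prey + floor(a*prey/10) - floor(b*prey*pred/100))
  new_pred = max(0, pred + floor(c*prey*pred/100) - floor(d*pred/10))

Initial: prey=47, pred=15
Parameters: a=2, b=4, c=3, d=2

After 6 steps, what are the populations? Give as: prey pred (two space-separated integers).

Answer: 0 24

Derivation:
Step 1: prey: 47+9-28=28; pred: 15+21-3=33
Step 2: prey: 28+5-36=0; pred: 33+27-6=54
Step 3: prey: 0+0-0=0; pred: 54+0-10=44
Step 4: prey: 0+0-0=0; pred: 44+0-8=36
Step 5: prey: 0+0-0=0; pred: 36+0-7=29
Step 6: prey: 0+0-0=0; pred: 29+0-5=24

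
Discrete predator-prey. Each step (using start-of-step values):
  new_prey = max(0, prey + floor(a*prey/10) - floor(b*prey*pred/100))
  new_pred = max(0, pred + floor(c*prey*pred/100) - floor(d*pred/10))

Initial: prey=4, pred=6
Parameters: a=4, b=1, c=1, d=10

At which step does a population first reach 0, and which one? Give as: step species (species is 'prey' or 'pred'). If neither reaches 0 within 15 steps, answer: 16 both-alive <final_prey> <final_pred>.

Answer: 1 pred

Derivation:
Step 1: prey: 4+1-0=5; pred: 6+0-6=0
First extinction: pred at step 1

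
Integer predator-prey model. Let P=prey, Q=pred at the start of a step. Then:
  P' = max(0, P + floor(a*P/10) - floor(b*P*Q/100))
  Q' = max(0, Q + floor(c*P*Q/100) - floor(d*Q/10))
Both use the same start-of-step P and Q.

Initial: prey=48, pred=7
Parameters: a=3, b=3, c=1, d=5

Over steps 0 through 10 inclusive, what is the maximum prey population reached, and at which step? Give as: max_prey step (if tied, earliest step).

Step 1: prey: 48+14-10=52; pred: 7+3-3=7
Step 2: prey: 52+15-10=57; pred: 7+3-3=7
Step 3: prey: 57+17-11=63; pred: 7+3-3=7
Step 4: prey: 63+18-13=68; pred: 7+4-3=8
Step 5: prey: 68+20-16=72; pred: 8+5-4=9
Step 6: prey: 72+21-19=74; pred: 9+6-4=11
Step 7: prey: 74+22-24=72; pred: 11+8-5=14
Step 8: prey: 72+21-30=63; pred: 14+10-7=17
Step 9: prey: 63+18-32=49; pred: 17+10-8=19
Step 10: prey: 49+14-27=36; pred: 19+9-9=19
Max prey = 74 at step 6

Answer: 74 6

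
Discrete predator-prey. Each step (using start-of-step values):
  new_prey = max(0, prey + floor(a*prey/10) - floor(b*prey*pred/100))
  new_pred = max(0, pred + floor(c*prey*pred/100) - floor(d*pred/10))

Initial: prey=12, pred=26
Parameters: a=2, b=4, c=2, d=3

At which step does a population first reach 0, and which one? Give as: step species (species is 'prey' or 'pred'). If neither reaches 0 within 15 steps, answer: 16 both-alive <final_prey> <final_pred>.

Answer: 2 prey

Derivation:
Step 1: prey: 12+2-12=2; pred: 26+6-7=25
Step 2: prey: 2+0-2=0; pred: 25+1-7=19
First extinction: prey at step 2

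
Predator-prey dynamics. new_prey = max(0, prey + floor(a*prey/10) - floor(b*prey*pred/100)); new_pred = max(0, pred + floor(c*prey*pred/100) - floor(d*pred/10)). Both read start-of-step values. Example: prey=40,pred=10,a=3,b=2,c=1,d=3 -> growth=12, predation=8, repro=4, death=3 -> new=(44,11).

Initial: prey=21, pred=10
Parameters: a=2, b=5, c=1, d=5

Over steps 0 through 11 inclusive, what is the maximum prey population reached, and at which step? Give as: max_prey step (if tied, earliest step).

Step 1: prey: 21+4-10=15; pred: 10+2-5=7
Step 2: prey: 15+3-5=13; pred: 7+1-3=5
Step 3: prey: 13+2-3=12; pred: 5+0-2=3
Step 4: prey: 12+2-1=13; pred: 3+0-1=2
Step 5: prey: 13+2-1=14; pred: 2+0-1=1
Step 6: prey: 14+2-0=16; pred: 1+0-0=1
Step 7: prey: 16+3-0=19; pred: 1+0-0=1
Step 8: prey: 19+3-0=22; pred: 1+0-0=1
Step 9: prey: 22+4-1=25; pred: 1+0-0=1
Step 10: prey: 25+5-1=29; pred: 1+0-0=1
Step 11: prey: 29+5-1=33; pred: 1+0-0=1
Max prey = 33 at step 11

Answer: 33 11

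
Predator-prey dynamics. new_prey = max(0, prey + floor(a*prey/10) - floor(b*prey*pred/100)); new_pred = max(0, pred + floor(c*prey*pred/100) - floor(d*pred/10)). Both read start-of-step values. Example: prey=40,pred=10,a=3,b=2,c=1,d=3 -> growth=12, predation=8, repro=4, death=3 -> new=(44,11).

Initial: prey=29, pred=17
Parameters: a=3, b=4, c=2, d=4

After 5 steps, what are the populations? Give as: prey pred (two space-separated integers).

Answer: 2 6

Derivation:
Step 1: prey: 29+8-19=18; pred: 17+9-6=20
Step 2: prey: 18+5-14=9; pred: 20+7-8=19
Step 3: prey: 9+2-6=5; pred: 19+3-7=15
Step 4: prey: 5+1-3=3; pred: 15+1-6=10
Step 5: prey: 3+0-1=2; pred: 10+0-4=6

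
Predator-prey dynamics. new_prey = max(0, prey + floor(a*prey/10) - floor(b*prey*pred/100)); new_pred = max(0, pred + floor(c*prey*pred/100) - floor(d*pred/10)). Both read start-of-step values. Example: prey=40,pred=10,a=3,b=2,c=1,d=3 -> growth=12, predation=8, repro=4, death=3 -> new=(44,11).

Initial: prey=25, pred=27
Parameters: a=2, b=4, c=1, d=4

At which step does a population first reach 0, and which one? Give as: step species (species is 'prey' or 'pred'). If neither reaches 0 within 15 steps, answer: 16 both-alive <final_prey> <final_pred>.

Step 1: prey: 25+5-27=3; pred: 27+6-10=23
Step 2: prey: 3+0-2=1; pred: 23+0-9=14
Step 3: prey: 1+0-0=1; pred: 14+0-5=9
Step 4: prey: 1+0-0=1; pred: 9+0-3=6
Step 5: prey: 1+0-0=1; pred: 6+0-2=4
Step 6: prey: 1+0-0=1; pred: 4+0-1=3
Step 7: prey: 1+0-0=1; pred: 3+0-1=2
Step 8: prey: 1+0-0=1; pred: 2+0-0=2
Steps 9-15: state stable at prey=1, pred=2 (no change)
No extinction within 15 steps

Answer: 16 both-alive 1 2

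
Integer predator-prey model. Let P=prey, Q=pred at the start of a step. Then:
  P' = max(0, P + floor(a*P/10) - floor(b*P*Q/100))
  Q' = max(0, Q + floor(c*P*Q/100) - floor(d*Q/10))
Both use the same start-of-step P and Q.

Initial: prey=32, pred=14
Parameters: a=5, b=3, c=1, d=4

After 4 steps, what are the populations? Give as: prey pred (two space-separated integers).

Step 1: prey: 32+16-13=35; pred: 14+4-5=13
Step 2: prey: 35+17-13=39; pred: 13+4-5=12
Step 3: prey: 39+19-14=44; pred: 12+4-4=12
Step 4: prey: 44+22-15=51; pred: 12+5-4=13

Answer: 51 13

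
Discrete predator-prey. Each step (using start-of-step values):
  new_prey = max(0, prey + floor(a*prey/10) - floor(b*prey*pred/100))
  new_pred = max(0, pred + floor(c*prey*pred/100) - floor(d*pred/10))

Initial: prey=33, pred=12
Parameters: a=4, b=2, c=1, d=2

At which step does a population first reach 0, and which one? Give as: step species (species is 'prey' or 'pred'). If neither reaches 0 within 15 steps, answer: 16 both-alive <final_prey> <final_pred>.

Answer: 16 both-alive 4 13

Derivation:
Step 1: prey: 33+13-7=39; pred: 12+3-2=13
Step 2: prey: 39+15-10=44; pred: 13+5-2=16
Step 3: prey: 44+17-14=47; pred: 16+7-3=20
Step 4: prey: 47+18-18=47; pred: 20+9-4=25
Step 5: prey: 47+18-23=42; pred: 25+11-5=31
Step 6: prey: 42+16-26=32; pred: 31+13-6=38
Step 7: prey: 32+12-24=20; pred: 38+12-7=43
Step 8: prey: 20+8-17=11; pred: 43+8-8=43
Step 9: prey: 11+4-9=6; pred: 43+4-8=39
Step 10: prey: 6+2-4=4; pred: 39+2-7=34
Step 11: prey: 4+1-2=3; pred: 34+1-6=29
Step 12: prey: 3+1-1=3; pred: 29+0-5=24
Step 13: prey: 3+1-1=3; pred: 24+0-4=20
Step 14: prey: 3+1-1=3; pred: 20+0-4=16
Step 15: prey: 3+1-0=4; pred: 16+0-3=13
No extinction within 15 steps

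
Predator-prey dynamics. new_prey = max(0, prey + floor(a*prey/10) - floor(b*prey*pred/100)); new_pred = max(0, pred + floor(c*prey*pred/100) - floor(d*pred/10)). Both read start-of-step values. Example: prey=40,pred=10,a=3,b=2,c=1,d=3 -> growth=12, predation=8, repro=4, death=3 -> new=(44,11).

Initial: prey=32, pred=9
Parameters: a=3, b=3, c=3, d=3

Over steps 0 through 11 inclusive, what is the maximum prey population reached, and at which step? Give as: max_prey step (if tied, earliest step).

Answer: 33 1

Derivation:
Step 1: prey: 32+9-8=33; pred: 9+8-2=15
Step 2: prey: 33+9-14=28; pred: 15+14-4=25
Step 3: prey: 28+8-21=15; pred: 25+21-7=39
Step 4: prey: 15+4-17=2; pred: 39+17-11=45
Step 5: prey: 2+0-2=0; pred: 45+2-13=34
Step 6: prey: 0+0-0=0; pred: 34+0-10=24
Step 7: prey: 0+0-0=0; pred: 24+0-7=17
Step 8: prey: 0+0-0=0; pred: 17+0-5=12
Step 9: prey: 0+0-0=0; pred: 12+0-3=9
Step 10: prey: 0+0-0=0; pred: 9+0-2=7
Step 11: prey: 0+0-0=0; pred: 7+0-2=5
Max prey = 33 at step 1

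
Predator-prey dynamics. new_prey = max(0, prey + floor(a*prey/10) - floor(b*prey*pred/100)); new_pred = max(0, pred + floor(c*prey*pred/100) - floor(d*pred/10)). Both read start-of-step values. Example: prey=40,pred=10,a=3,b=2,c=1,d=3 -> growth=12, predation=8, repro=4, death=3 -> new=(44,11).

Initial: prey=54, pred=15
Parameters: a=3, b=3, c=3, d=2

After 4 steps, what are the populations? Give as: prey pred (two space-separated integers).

Step 1: prey: 54+16-24=46; pred: 15+24-3=36
Step 2: prey: 46+13-49=10; pred: 36+49-7=78
Step 3: prey: 10+3-23=0; pred: 78+23-15=86
Step 4: prey: 0+0-0=0; pred: 86+0-17=69

Answer: 0 69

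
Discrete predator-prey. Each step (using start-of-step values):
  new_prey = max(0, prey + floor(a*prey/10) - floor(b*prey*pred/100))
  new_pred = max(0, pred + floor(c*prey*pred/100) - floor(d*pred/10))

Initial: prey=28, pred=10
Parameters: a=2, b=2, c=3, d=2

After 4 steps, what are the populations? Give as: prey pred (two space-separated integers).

Step 1: prey: 28+5-5=28; pred: 10+8-2=16
Step 2: prey: 28+5-8=25; pred: 16+13-3=26
Step 3: prey: 25+5-13=17; pred: 26+19-5=40
Step 4: prey: 17+3-13=7; pred: 40+20-8=52

Answer: 7 52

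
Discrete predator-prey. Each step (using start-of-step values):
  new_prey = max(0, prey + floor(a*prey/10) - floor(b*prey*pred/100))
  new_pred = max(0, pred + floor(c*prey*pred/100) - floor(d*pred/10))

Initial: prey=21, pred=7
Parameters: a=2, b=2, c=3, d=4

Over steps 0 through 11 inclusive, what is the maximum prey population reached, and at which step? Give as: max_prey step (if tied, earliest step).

Step 1: prey: 21+4-2=23; pred: 7+4-2=9
Step 2: prey: 23+4-4=23; pred: 9+6-3=12
Step 3: prey: 23+4-5=22; pred: 12+8-4=16
Step 4: prey: 22+4-7=19; pred: 16+10-6=20
Step 5: prey: 19+3-7=15; pred: 20+11-8=23
Step 6: prey: 15+3-6=12; pred: 23+10-9=24
Step 7: prey: 12+2-5=9; pred: 24+8-9=23
Step 8: prey: 9+1-4=6; pred: 23+6-9=20
Step 9: prey: 6+1-2=5; pred: 20+3-8=15
Step 10: prey: 5+1-1=5; pred: 15+2-6=11
Step 11: prey: 5+1-1=5; pred: 11+1-4=8
Max prey = 23 at step 1

Answer: 23 1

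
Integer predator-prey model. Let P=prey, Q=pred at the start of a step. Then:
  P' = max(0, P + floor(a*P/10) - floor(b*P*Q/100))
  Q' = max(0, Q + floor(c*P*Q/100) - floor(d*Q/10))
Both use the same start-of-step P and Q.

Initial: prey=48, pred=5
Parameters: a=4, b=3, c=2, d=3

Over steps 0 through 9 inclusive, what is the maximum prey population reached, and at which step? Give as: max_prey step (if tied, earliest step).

Answer: 70 2

Derivation:
Step 1: prey: 48+19-7=60; pred: 5+4-1=8
Step 2: prey: 60+24-14=70; pred: 8+9-2=15
Step 3: prey: 70+28-31=67; pred: 15+21-4=32
Step 4: prey: 67+26-64=29; pred: 32+42-9=65
Step 5: prey: 29+11-56=0; pred: 65+37-19=83
Step 6: prey: 0+0-0=0; pred: 83+0-24=59
Step 7: prey: 0+0-0=0; pred: 59+0-17=42
Step 8: prey: 0+0-0=0; pred: 42+0-12=30
Step 9: prey: 0+0-0=0; pred: 30+0-9=21
Max prey = 70 at step 2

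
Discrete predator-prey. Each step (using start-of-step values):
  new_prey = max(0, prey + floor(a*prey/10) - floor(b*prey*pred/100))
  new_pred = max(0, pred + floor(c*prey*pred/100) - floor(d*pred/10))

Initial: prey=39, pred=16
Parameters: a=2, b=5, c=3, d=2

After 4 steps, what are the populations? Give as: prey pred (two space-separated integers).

Answer: 0 25

Derivation:
Step 1: prey: 39+7-31=15; pred: 16+18-3=31
Step 2: prey: 15+3-23=0; pred: 31+13-6=38
Step 3: prey: 0+0-0=0; pred: 38+0-7=31
Step 4: prey: 0+0-0=0; pred: 31+0-6=25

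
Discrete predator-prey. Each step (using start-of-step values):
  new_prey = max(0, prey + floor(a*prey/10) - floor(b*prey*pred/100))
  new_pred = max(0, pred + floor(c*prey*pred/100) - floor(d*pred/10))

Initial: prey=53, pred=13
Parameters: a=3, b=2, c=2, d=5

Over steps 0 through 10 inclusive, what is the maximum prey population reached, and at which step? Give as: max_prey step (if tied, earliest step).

Step 1: prey: 53+15-13=55; pred: 13+13-6=20
Step 2: prey: 55+16-22=49; pred: 20+22-10=32
Step 3: prey: 49+14-31=32; pred: 32+31-16=47
Step 4: prey: 32+9-30=11; pred: 47+30-23=54
Step 5: prey: 11+3-11=3; pred: 54+11-27=38
Step 6: prey: 3+0-2=1; pred: 38+2-19=21
Step 7: prey: 1+0-0=1; pred: 21+0-10=11
Step 8: prey: 1+0-0=1; pred: 11+0-5=6
Step 9: prey: 1+0-0=1; pred: 6+0-3=3
Step 10: prey: 1+0-0=1; pred: 3+0-1=2
Max prey = 55 at step 1

Answer: 55 1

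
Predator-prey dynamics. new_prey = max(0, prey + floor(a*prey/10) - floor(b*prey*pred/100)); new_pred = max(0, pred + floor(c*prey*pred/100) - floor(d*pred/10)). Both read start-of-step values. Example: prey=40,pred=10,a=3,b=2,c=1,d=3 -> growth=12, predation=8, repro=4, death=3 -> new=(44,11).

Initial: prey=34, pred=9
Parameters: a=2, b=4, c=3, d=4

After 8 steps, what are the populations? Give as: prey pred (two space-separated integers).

Step 1: prey: 34+6-12=28; pred: 9+9-3=15
Step 2: prey: 28+5-16=17; pred: 15+12-6=21
Step 3: prey: 17+3-14=6; pred: 21+10-8=23
Step 4: prey: 6+1-5=2; pred: 23+4-9=18
Step 5: prey: 2+0-1=1; pred: 18+1-7=12
Step 6: prey: 1+0-0=1; pred: 12+0-4=8
Step 7: prey: 1+0-0=1; pred: 8+0-3=5
Step 8: prey: 1+0-0=1; pred: 5+0-2=3

Answer: 1 3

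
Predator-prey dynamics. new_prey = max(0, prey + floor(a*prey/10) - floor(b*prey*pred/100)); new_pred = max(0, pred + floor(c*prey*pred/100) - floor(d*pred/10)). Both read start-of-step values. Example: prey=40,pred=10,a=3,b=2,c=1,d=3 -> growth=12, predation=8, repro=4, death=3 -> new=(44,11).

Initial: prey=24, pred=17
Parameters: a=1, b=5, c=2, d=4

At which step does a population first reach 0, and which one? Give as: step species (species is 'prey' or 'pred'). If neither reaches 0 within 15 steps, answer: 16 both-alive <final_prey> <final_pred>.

Step 1: prey: 24+2-20=6; pred: 17+8-6=19
Step 2: prey: 6+0-5=1; pred: 19+2-7=14
Step 3: prey: 1+0-0=1; pred: 14+0-5=9
Step 4: prey: 1+0-0=1; pred: 9+0-3=6
Step 5: prey: 1+0-0=1; pred: 6+0-2=4
Step 6: prey: 1+0-0=1; pred: 4+0-1=3
Step 7: prey: 1+0-0=1; pred: 3+0-1=2
Step 8: prey: 1+0-0=1; pred: 2+0-0=2
Steps 9-15: state stable at prey=1, pred=2 (no change)
No extinction within 15 steps

Answer: 16 both-alive 1 2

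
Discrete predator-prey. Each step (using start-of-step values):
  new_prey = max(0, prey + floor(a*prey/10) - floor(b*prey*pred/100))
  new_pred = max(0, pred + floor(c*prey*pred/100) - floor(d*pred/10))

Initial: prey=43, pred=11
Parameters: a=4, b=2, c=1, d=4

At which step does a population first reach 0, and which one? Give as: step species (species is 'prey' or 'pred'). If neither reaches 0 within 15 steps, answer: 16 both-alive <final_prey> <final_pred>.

Answer: 16 both-alive 12 3

Derivation:
Step 1: prey: 43+17-9=51; pred: 11+4-4=11
Step 2: prey: 51+20-11=60; pred: 11+5-4=12
Step 3: prey: 60+24-14=70; pred: 12+7-4=15
Step 4: prey: 70+28-21=77; pred: 15+10-6=19
Step 5: prey: 77+30-29=78; pred: 19+14-7=26
Step 6: prey: 78+31-40=69; pred: 26+20-10=36
Step 7: prey: 69+27-49=47; pred: 36+24-14=46
Step 8: prey: 47+18-43=22; pred: 46+21-18=49
Step 9: prey: 22+8-21=9; pred: 49+10-19=40
Step 10: prey: 9+3-7=5; pred: 40+3-16=27
Step 11: prey: 5+2-2=5; pred: 27+1-10=18
Step 12: prey: 5+2-1=6; pred: 18+0-7=11
Step 13: prey: 6+2-1=7; pred: 11+0-4=7
Step 14: prey: 7+2-0=9; pred: 7+0-2=5
Step 15: prey: 9+3-0=12; pred: 5+0-2=3
No extinction within 15 steps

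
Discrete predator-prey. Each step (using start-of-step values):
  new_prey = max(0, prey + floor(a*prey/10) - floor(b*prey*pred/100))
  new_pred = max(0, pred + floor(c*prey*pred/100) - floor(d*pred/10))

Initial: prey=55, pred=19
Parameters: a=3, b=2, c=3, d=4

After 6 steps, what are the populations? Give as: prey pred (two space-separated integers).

Answer: 0 26

Derivation:
Step 1: prey: 55+16-20=51; pred: 19+31-7=43
Step 2: prey: 51+15-43=23; pred: 43+65-17=91
Step 3: prey: 23+6-41=0; pred: 91+62-36=117
Step 4: prey: 0+0-0=0; pred: 117+0-46=71
Step 5: prey: 0+0-0=0; pred: 71+0-28=43
Step 6: prey: 0+0-0=0; pred: 43+0-17=26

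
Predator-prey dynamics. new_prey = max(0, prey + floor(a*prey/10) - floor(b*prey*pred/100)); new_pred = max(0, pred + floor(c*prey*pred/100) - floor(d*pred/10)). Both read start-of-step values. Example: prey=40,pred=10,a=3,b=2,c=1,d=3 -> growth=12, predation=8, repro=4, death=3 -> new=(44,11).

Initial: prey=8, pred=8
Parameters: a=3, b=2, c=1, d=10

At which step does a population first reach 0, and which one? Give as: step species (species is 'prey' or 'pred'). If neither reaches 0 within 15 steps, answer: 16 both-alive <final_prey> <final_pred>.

Step 1: prey: 8+2-1=9; pred: 8+0-8=0
First extinction: pred at step 1

Answer: 1 pred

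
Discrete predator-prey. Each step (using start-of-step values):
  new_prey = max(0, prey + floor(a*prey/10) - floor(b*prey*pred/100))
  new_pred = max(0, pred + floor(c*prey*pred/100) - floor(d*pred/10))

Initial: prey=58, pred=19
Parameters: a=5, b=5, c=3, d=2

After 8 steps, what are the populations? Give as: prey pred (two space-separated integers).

Step 1: prey: 58+29-55=32; pred: 19+33-3=49
Step 2: prey: 32+16-78=0; pred: 49+47-9=87
Step 3: prey: 0+0-0=0; pred: 87+0-17=70
Step 4: prey: 0+0-0=0; pred: 70+0-14=56
Step 5: prey: 0+0-0=0; pred: 56+0-11=45
Step 6: prey: 0+0-0=0; pred: 45+0-9=36
Step 7: prey: 0+0-0=0; pred: 36+0-7=29
Step 8: prey: 0+0-0=0; pred: 29+0-5=24

Answer: 0 24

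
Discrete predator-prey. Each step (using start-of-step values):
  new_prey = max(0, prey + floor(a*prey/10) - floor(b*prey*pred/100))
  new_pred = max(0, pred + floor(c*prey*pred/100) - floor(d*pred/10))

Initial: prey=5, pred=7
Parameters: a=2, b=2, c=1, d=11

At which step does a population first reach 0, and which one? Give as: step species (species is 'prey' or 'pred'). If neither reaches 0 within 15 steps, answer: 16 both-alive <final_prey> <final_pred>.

Step 1: prey: 5+1-0=6; pred: 7+0-7=0
First extinction: pred at step 1

Answer: 1 pred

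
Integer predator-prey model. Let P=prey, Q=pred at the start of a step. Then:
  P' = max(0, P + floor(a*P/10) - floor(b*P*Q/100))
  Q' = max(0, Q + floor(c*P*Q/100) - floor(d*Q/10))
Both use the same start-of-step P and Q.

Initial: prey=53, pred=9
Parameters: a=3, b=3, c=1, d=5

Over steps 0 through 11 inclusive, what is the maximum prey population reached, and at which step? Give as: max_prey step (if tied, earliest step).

Step 1: prey: 53+15-14=54; pred: 9+4-4=9
Step 2: prey: 54+16-14=56; pred: 9+4-4=9
Step 3: prey: 56+16-15=57; pred: 9+5-4=10
Step 4: prey: 57+17-17=57; pred: 10+5-5=10
Step 5: prey: 57+17-17=57; pred: 10+5-5=10
Step 6: prey: 57+17-17=57; pred: 10+5-5=10
Step 7: prey: 57+17-17=57; pred: 10+5-5=10
Step 8: prey: 57+17-17=57; pred: 10+5-5=10
Step 9: prey: 57+17-17=57; pred: 10+5-5=10
Step 10: prey: 57+17-17=57; pred: 10+5-5=10
Step 11: prey: 57+17-17=57; pred: 10+5-5=10
Max prey = 57 at step 3

Answer: 57 3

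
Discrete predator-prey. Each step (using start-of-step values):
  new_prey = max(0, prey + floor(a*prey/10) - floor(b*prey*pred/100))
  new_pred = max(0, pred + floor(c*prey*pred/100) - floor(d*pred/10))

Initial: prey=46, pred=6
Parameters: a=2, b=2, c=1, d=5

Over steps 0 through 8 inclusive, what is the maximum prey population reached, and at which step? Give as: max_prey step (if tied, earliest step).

Answer: 78 7

Derivation:
Step 1: prey: 46+9-5=50; pred: 6+2-3=5
Step 2: prey: 50+10-5=55; pred: 5+2-2=5
Step 3: prey: 55+11-5=61; pred: 5+2-2=5
Step 4: prey: 61+12-6=67; pred: 5+3-2=6
Step 5: prey: 67+13-8=72; pred: 6+4-3=7
Step 6: prey: 72+14-10=76; pred: 7+5-3=9
Step 7: prey: 76+15-13=78; pred: 9+6-4=11
Step 8: prey: 78+15-17=76; pred: 11+8-5=14
Max prey = 78 at step 7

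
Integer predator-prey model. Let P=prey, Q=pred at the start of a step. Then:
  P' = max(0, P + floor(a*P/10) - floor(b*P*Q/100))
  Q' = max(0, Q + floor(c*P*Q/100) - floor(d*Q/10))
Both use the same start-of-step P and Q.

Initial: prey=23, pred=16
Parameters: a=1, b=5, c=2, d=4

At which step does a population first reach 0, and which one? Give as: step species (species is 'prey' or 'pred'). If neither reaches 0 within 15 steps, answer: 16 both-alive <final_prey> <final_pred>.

Step 1: prey: 23+2-18=7; pred: 16+7-6=17
Step 2: prey: 7+0-5=2; pred: 17+2-6=13
Step 3: prey: 2+0-1=1; pred: 13+0-5=8
Step 4: prey: 1+0-0=1; pred: 8+0-3=5
Step 5: prey: 1+0-0=1; pred: 5+0-2=3
Step 6: prey: 1+0-0=1; pred: 3+0-1=2
Step 7: prey: 1+0-0=1; pred: 2+0-0=2
Steps 8-15: state stable at prey=1, pred=2 (no change)
No extinction within 15 steps

Answer: 16 both-alive 1 2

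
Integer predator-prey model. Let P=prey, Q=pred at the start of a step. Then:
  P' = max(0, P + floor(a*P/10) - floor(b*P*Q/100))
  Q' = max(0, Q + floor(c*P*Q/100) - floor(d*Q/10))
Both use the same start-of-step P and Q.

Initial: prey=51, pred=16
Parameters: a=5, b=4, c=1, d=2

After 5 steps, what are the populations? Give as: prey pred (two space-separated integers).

Step 1: prey: 51+25-32=44; pred: 16+8-3=21
Step 2: prey: 44+22-36=30; pred: 21+9-4=26
Step 3: prey: 30+15-31=14; pred: 26+7-5=28
Step 4: prey: 14+7-15=6; pred: 28+3-5=26
Step 5: prey: 6+3-6=3; pred: 26+1-5=22

Answer: 3 22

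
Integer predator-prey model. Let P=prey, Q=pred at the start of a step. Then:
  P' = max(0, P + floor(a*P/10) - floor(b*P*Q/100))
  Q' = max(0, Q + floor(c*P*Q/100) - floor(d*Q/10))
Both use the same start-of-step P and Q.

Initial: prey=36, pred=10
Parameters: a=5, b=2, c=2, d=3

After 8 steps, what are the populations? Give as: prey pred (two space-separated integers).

Step 1: prey: 36+18-7=47; pred: 10+7-3=14
Step 2: prey: 47+23-13=57; pred: 14+13-4=23
Step 3: prey: 57+28-26=59; pred: 23+26-6=43
Step 4: prey: 59+29-50=38; pred: 43+50-12=81
Step 5: prey: 38+19-61=0; pred: 81+61-24=118
Step 6: prey: 0+0-0=0; pred: 118+0-35=83
Step 7: prey: 0+0-0=0; pred: 83+0-24=59
Step 8: prey: 0+0-0=0; pred: 59+0-17=42

Answer: 0 42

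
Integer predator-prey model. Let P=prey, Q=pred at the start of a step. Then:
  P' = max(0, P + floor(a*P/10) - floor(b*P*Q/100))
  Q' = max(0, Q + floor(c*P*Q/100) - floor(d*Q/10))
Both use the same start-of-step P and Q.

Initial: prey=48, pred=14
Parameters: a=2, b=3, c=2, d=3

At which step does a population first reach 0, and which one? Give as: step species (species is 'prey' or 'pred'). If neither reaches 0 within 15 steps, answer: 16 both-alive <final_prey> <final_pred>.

Answer: 4 prey

Derivation:
Step 1: prey: 48+9-20=37; pred: 14+13-4=23
Step 2: prey: 37+7-25=19; pred: 23+17-6=34
Step 3: prey: 19+3-19=3; pred: 34+12-10=36
Step 4: prey: 3+0-3=0; pred: 36+2-10=28
First extinction: prey at step 4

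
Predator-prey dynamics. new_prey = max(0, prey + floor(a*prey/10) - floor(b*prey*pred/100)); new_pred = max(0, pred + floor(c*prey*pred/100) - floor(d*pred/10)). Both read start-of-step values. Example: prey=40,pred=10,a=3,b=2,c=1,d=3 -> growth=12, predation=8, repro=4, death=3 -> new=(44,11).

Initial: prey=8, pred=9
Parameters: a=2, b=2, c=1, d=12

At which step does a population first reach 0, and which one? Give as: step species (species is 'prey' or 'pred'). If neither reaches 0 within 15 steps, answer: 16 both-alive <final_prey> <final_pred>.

Step 1: prey: 8+1-1=8; pred: 9+0-10=0
First extinction: pred at step 1

Answer: 1 pred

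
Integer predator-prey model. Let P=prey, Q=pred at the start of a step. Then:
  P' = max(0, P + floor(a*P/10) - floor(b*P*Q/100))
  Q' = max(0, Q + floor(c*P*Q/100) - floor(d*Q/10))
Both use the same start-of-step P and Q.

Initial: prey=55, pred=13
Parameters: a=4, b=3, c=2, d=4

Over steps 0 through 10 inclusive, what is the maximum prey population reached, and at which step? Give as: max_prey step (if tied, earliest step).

Answer: 56 1

Derivation:
Step 1: prey: 55+22-21=56; pred: 13+14-5=22
Step 2: prey: 56+22-36=42; pred: 22+24-8=38
Step 3: prey: 42+16-47=11; pred: 38+31-15=54
Step 4: prey: 11+4-17=0; pred: 54+11-21=44
Step 5: prey: 0+0-0=0; pred: 44+0-17=27
Step 6: prey: 0+0-0=0; pred: 27+0-10=17
Step 7: prey: 0+0-0=0; pred: 17+0-6=11
Step 8: prey: 0+0-0=0; pred: 11+0-4=7
Step 9: prey: 0+0-0=0; pred: 7+0-2=5
Step 10: prey: 0+0-0=0; pred: 5+0-2=3
Max prey = 56 at step 1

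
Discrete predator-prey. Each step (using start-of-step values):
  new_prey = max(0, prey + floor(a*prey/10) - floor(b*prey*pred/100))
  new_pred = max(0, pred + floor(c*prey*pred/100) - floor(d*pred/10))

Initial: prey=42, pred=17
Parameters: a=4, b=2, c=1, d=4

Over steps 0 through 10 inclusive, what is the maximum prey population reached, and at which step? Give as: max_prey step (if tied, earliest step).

Step 1: prey: 42+16-14=44; pred: 17+7-6=18
Step 2: prey: 44+17-15=46; pred: 18+7-7=18
Step 3: prey: 46+18-16=48; pred: 18+8-7=19
Step 4: prey: 48+19-18=49; pred: 19+9-7=21
Step 5: prey: 49+19-20=48; pred: 21+10-8=23
Step 6: prey: 48+19-22=45; pred: 23+11-9=25
Step 7: prey: 45+18-22=41; pred: 25+11-10=26
Step 8: prey: 41+16-21=36; pred: 26+10-10=26
Step 9: prey: 36+14-18=32; pred: 26+9-10=25
Step 10: prey: 32+12-16=28; pred: 25+8-10=23
Max prey = 49 at step 4

Answer: 49 4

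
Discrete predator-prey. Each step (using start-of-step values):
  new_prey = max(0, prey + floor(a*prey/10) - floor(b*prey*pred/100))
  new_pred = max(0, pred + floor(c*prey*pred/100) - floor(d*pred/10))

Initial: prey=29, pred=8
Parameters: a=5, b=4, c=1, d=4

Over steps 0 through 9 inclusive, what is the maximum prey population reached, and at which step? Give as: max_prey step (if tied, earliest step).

Answer: 84 6

Derivation:
Step 1: prey: 29+14-9=34; pred: 8+2-3=7
Step 2: prey: 34+17-9=42; pred: 7+2-2=7
Step 3: prey: 42+21-11=52; pred: 7+2-2=7
Step 4: prey: 52+26-14=64; pred: 7+3-2=8
Step 5: prey: 64+32-20=76; pred: 8+5-3=10
Step 6: prey: 76+38-30=84; pred: 10+7-4=13
Step 7: prey: 84+42-43=83; pred: 13+10-5=18
Step 8: prey: 83+41-59=65; pred: 18+14-7=25
Step 9: prey: 65+32-65=32; pred: 25+16-10=31
Max prey = 84 at step 6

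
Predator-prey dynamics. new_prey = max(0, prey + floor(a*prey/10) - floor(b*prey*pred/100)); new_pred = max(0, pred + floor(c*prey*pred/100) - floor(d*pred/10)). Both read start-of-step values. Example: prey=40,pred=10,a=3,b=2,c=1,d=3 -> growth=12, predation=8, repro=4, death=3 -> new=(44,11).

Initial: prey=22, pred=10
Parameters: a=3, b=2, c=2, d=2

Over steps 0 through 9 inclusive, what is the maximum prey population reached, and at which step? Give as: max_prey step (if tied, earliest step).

Answer: 26 2

Derivation:
Step 1: prey: 22+6-4=24; pred: 10+4-2=12
Step 2: prey: 24+7-5=26; pred: 12+5-2=15
Step 3: prey: 26+7-7=26; pred: 15+7-3=19
Step 4: prey: 26+7-9=24; pred: 19+9-3=25
Step 5: prey: 24+7-12=19; pred: 25+12-5=32
Step 6: prey: 19+5-12=12; pred: 32+12-6=38
Step 7: prey: 12+3-9=6; pred: 38+9-7=40
Step 8: prey: 6+1-4=3; pred: 40+4-8=36
Step 9: prey: 3+0-2=1; pred: 36+2-7=31
Max prey = 26 at step 2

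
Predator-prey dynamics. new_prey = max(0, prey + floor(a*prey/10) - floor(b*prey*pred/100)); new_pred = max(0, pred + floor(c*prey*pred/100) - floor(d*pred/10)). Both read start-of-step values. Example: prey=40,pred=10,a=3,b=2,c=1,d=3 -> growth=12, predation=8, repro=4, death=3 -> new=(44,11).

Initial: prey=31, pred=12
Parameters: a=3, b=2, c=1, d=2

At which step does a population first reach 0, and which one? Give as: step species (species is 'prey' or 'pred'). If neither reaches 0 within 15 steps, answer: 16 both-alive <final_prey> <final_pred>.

Step 1: prey: 31+9-7=33; pred: 12+3-2=13
Step 2: prey: 33+9-8=34; pred: 13+4-2=15
Step 3: prey: 34+10-10=34; pred: 15+5-3=17
Step 4: prey: 34+10-11=33; pred: 17+5-3=19
Step 5: prey: 33+9-12=30; pred: 19+6-3=22
Step 6: prey: 30+9-13=26; pred: 22+6-4=24
Step 7: prey: 26+7-12=21; pred: 24+6-4=26
Step 8: prey: 21+6-10=17; pred: 26+5-5=26
Step 9: prey: 17+5-8=14; pred: 26+4-5=25
Step 10: prey: 14+4-7=11; pred: 25+3-5=23
Step 11: prey: 11+3-5=9; pred: 23+2-4=21
Step 12: prey: 9+2-3=8; pred: 21+1-4=18
Step 13: prey: 8+2-2=8; pred: 18+1-3=16
Step 14: prey: 8+2-2=8; pred: 16+1-3=14
Step 15: prey: 8+2-2=8; pred: 14+1-2=13
No extinction within 15 steps

Answer: 16 both-alive 8 13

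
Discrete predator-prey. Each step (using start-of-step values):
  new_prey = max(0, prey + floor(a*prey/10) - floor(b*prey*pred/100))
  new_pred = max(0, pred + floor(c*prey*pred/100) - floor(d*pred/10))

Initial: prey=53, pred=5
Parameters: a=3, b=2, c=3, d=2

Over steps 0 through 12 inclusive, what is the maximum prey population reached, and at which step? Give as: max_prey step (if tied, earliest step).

Step 1: prey: 53+15-5=63; pred: 5+7-1=11
Step 2: prey: 63+18-13=68; pred: 11+20-2=29
Step 3: prey: 68+20-39=49; pred: 29+59-5=83
Step 4: prey: 49+14-81=0; pred: 83+122-16=189
Step 5: prey: 0+0-0=0; pred: 189+0-37=152
Step 6: prey: 0+0-0=0; pred: 152+0-30=122
Step 7: prey: 0+0-0=0; pred: 122+0-24=98
Step 8: prey: 0+0-0=0; pred: 98+0-19=79
Step 9: prey: 0+0-0=0; pred: 79+0-15=64
Step 10: prey: 0+0-0=0; pred: 64+0-12=52
Step 11: prey: 0+0-0=0; pred: 52+0-10=42
Step 12: prey: 0+0-0=0; pred: 42+0-8=34
Max prey = 68 at step 2

Answer: 68 2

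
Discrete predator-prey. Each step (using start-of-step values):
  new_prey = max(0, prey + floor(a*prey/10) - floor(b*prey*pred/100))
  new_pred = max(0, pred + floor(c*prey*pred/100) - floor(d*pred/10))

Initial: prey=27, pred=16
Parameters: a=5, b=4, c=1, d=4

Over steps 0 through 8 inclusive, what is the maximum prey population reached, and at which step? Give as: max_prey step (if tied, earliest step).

Step 1: prey: 27+13-17=23; pred: 16+4-6=14
Step 2: prey: 23+11-12=22; pred: 14+3-5=12
Step 3: prey: 22+11-10=23; pred: 12+2-4=10
Step 4: prey: 23+11-9=25; pred: 10+2-4=8
Step 5: prey: 25+12-8=29; pred: 8+2-3=7
Step 6: prey: 29+14-8=35; pred: 7+2-2=7
Step 7: prey: 35+17-9=43; pred: 7+2-2=7
Step 8: prey: 43+21-12=52; pred: 7+3-2=8
Max prey = 52 at step 8

Answer: 52 8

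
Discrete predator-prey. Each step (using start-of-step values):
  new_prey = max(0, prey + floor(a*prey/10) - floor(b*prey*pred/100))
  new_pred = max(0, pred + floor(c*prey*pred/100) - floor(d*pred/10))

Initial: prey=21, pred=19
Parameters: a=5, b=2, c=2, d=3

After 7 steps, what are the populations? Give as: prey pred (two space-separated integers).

Answer: 7 41

Derivation:
Step 1: prey: 21+10-7=24; pred: 19+7-5=21
Step 2: prey: 24+12-10=26; pred: 21+10-6=25
Step 3: prey: 26+13-13=26; pred: 25+13-7=31
Step 4: prey: 26+13-16=23; pred: 31+16-9=38
Step 5: prey: 23+11-17=17; pred: 38+17-11=44
Step 6: prey: 17+8-14=11; pred: 44+14-13=45
Step 7: prey: 11+5-9=7; pred: 45+9-13=41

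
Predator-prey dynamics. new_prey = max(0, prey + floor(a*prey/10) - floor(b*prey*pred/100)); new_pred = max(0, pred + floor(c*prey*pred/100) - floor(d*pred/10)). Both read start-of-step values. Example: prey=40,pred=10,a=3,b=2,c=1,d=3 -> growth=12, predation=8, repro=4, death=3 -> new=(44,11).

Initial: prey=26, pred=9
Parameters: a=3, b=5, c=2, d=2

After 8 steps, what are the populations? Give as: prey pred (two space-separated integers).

Step 1: prey: 26+7-11=22; pred: 9+4-1=12
Step 2: prey: 22+6-13=15; pred: 12+5-2=15
Step 3: prey: 15+4-11=8; pred: 15+4-3=16
Step 4: prey: 8+2-6=4; pred: 16+2-3=15
Step 5: prey: 4+1-3=2; pred: 15+1-3=13
Step 6: prey: 2+0-1=1; pred: 13+0-2=11
Step 7: prey: 1+0-0=1; pred: 11+0-2=9
Step 8: prey: 1+0-0=1; pred: 9+0-1=8

Answer: 1 8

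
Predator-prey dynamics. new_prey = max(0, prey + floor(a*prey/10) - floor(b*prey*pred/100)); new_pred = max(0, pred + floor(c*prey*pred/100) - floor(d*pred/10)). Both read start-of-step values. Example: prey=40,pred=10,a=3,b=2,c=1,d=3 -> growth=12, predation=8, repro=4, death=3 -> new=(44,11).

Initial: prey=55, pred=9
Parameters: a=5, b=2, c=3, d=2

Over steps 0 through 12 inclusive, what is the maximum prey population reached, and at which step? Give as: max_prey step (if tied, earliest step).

Step 1: prey: 55+27-9=73; pred: 9+14-1=22
Step 2: prey: 73+36-32=77; pred: 22+48-4=66
Step 3: prey: 77+38-101=14; pred: 66+152-13=205
Step 4: prey: 14+7-57=0; pred: 205+86-41=250
Step 5: prey: 0+0-0=0; pred: 250+0-50=200
Step 6: prey: 0+0-0=0; pred: 200+0-40=160
Step 7: prey: 0+0-0=0; pred: 160+0-32=128
Step 8: prey: 0+0-0=0; pred: 128+0-25=103
Step 9: prey: 0+0-0=0; pred: 103+0-20=83
Step 10: prey: 0+0-0=0; pred: 83+0-16=67
Step 11: prey: 0+0-0=0; pred: 67+0-13=54
Step 12: prey: 0+0-0=0; pred: 54+0-10=44
Max prey = 77 at step 2

Answer: 77 2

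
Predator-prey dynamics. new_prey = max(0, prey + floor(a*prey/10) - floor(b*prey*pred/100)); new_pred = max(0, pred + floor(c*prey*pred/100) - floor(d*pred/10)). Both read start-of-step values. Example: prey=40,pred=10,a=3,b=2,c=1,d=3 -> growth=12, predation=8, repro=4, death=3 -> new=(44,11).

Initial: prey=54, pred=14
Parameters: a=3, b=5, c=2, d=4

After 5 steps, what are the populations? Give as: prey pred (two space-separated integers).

Answer: 0 8

Derivation:
Step 1: prey: 54+16-37=33; pred: 14+15-5=24
Step 2: prey: 33+9-39=3; pred: 24+15-9=30
Step 3: prey: 3+0-4=0; pred: 30+1-12=19
Step 4: prey: 0+0-0=0; pred: 19+0-7=12
Step 5: prey: 0+0-0=0; pred: 12+0-4=8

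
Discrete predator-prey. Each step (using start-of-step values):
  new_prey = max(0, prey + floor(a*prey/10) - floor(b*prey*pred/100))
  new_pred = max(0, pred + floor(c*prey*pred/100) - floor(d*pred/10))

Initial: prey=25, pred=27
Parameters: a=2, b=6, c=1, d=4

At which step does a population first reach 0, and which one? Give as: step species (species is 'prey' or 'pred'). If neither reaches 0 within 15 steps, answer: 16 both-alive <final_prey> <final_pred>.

Answer: 1 prey

Derivation:
Step 1: prey: 25+5-40=0; pred: 27+6-10=23
First extinction: prey at step 1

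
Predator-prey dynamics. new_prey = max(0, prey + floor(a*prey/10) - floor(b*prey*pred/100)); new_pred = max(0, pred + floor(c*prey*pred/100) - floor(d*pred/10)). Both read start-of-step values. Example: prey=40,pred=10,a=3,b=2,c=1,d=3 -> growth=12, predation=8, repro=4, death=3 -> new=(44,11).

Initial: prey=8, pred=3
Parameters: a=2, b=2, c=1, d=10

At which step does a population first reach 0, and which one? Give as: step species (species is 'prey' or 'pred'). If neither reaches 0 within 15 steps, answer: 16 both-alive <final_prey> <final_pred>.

Step 1: prey: 8+1-0=9; pred: 3+0-3=0
First extinction: pred at step 1

Answer: 1 pred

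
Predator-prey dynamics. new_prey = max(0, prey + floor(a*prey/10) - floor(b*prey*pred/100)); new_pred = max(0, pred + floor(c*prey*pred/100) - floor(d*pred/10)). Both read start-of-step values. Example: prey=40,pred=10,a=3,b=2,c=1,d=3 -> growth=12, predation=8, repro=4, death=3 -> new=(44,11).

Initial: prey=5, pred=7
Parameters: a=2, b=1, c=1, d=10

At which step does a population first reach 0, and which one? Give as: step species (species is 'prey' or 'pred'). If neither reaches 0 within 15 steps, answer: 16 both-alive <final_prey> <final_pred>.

Answer: 1 pred

Derivation:
Step 1: prey: 5+1-0=6; pred: 7+0-7=0
First extinction: pred at step 1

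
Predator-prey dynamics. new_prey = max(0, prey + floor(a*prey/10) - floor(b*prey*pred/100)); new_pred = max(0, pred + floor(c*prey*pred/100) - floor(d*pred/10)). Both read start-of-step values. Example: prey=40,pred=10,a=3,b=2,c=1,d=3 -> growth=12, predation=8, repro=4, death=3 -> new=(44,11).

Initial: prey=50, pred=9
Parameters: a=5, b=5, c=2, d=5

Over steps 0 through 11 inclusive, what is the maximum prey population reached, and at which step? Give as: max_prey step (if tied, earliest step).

Step 1: prey: 50+25-22=53; pred: 9+9-4=14
Step 2: prey: 53+26-37=42; pred: 14+14-7=21
Step 3: prey: 42+21-44=19; pred: 21+17-10=28
Step 4: prey: 19+9-26=2; pred: 28+10-14=24
Step 5: prey: 2+1-2=1; pred: 24+0-12=12
Step 6: prey: 1+0-0=1; pred: 12+0-6=6
Step 7: prey: 1+0-0=1; pred: 6+0-3=3
Step 8: prey: 1+0-0=1; pred: 3+0-1=2
Step 9: prey: 1+0-0=1; pred: 2+0-1=1
Step 10: prey: 1+0-0=1; pred: 1+0-0=1
Step 11: prey: 1+0-0=1; pred: 1+0-0=1
Max prey = 53 at step 1

Answer: 53 1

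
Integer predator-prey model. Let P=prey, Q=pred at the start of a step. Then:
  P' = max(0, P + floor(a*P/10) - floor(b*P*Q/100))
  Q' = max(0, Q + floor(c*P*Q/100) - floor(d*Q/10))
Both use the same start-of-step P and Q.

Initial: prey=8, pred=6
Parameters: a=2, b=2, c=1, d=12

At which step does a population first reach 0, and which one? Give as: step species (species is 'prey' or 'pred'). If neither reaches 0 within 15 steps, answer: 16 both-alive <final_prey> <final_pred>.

Answer: 1 pred

Derivation:
Step 1: prey: 8+1-0=9; pred: 6+0-7=0
First extinction: pred at step 1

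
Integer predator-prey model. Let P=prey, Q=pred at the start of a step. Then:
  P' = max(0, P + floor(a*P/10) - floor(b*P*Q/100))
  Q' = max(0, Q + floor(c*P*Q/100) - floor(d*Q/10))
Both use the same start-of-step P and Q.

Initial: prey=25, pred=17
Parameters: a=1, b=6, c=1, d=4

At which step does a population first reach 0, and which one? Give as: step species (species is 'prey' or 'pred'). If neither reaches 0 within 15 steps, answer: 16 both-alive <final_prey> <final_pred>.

Answer: 16 both-alive 1 2

Derivation:
Step 1: prey: 25+2-25=2; pred: 17+4-6=15
Step 2: prey: 2+0-1=1; pred: 15+0-6=9
Step 3: prey: 1+0-0=1; pred: 9+0-3=6
Step 4: prey: 1+0-0=1; pred: 6+0-2=4
Step 5: prey: 1+0-0=1; pred: 4+0-1=3
Step 6: prey: 1+0-0=1; pred: 3+0-1=2
Step 7: prey: 1+0-0=1; pred: 2+0-0=2
Steps 8-15: state stable at prey=1, pred=2 (no change)
No extinction within 15 steps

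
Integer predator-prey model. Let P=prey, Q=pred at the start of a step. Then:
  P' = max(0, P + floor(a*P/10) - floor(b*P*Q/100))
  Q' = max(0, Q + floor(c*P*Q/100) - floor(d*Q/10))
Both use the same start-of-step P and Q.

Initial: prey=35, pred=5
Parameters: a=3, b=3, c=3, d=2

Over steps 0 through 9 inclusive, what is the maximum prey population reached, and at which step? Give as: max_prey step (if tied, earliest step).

Step 1: prey: 35+10-5=40; pred: 5+5-1=9
Step 2: prey: 40+12-10=42; pred: 9+10-1=18
Step 3: prey: 42+12-22=32; pred: 18+22-3=37
Step 4: prey: 32+9-35=6; pred: 37+35-7=65
Step 5: prey: 6+1-11=0; pred: 65+11-13=63
Step 6: prey: 0+0-0=0; pred: 63+0-12=51
Step 7: prey: 0+0-0=0; pred: 51+0-10=41
Step 8: prey: 0+0-0=0; pred: 41+0-8=33
Step 9: prey: 0+0-0=0; pred: 33+0-6=27
Max prey = 42 at step 2

Answer: 42 2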